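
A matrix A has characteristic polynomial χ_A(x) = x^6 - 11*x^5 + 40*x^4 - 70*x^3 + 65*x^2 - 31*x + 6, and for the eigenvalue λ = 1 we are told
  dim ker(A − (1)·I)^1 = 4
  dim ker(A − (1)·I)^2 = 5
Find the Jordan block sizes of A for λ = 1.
Block sizes for λ = 1: [2, 1, 1, 1]

From the dimensions of kernels of powers, the number of Jordan blocks of size at least j is d_j − d_{j−1} where d_j = dim ker(N^j) (with d_0 = 0). Computing the differences gives [4, 1].
The number of blocks of size exactly k is (#blocks of size ≥ k) − (#blocks of size ≥ k + 1), so the partition is: 3 block(s) of size 1, 1 block(s) of size 2.
In nonincreasing order the block sizes are [2, 1, 1, 1].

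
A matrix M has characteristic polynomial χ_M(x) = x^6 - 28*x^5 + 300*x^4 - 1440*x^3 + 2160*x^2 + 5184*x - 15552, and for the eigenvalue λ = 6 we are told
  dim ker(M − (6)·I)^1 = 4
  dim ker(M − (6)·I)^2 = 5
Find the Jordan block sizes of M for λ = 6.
Block sizes for λ = 6: [2, 1, 1, 1]

From the dimensions of kernels of powers, the number of Jordan blocks of size at least j is d_j − d_{j−1} where d_j = dim ker(N^j) (with d_0 = 0). Computing the differences gives [4, 1].
The number of blocks of size exactly k is (#blocks of size ≥ k) − (#blocks of size ≥ k + 1), so the partition is: 3 block(s) of size 1, 1 block(s) of size 2.
In nonincreasing order the block sizes are [2, 1, 1, 1].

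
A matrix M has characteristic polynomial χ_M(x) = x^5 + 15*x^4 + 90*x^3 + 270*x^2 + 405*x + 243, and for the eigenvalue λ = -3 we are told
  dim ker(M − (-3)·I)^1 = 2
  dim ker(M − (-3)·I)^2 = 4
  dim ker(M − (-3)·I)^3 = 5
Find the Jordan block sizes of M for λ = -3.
Block sizes for λ = -3: [3, 2]

From the dimensions of kernels of powers, the number of Jordan blocks of size at least j is d_j − d_{j−1} where d_j = dim ker(N^j) (with d_0 = 0). Computing the differences gives [2, 2, 1].
The number of blocks of size exactly k is (#blocks of size ≥ k) − (#blocks of size ≥ k + 1), so the partition is: 1 block(s) of size 2, 1 block(s) of size 3.
In nonincreasing order the block sizes are [3, 2].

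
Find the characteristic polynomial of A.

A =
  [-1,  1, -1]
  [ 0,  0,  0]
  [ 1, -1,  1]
x^3

Expanding det(x·I − A) (e.g. by cofactor expansion or by noting that A is similar to its Jordan form J, which has the same characteristic polynomial as A) gives
  χ_A(x) = x^3
which factors as x^3. The eigenvalues (with algebraic multiplicities) are λ = 0 with multiplicity 3.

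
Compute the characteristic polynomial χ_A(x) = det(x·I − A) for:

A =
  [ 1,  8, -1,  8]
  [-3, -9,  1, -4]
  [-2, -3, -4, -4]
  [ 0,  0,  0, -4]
x^4 + 16*x^3 + 96*x^2 + 256*x + 256

Expanding det(x·I − A) (e.g. by cofactor expansion or by noting that A is similar to its Jordan form J, which has the same characteristic polynomial as A) gives
  χ_A(x) = x^4 + 16*x^3 + 96*x^2 + 256*x + 256
which factors as (x + 4)^4. The eigenvalues (with algebraic multiplicities) are λ = -4 with multiplicity 4.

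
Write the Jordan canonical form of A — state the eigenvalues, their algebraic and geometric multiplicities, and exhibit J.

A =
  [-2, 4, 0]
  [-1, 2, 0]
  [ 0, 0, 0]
J_2(0) ⊕ J_1(0)

The characteristic polynomial is
  det(x·I − A) = x^3

Eigenvalues and multiplicities (the geometric multiplicity of λ is n − rank(A − λI), which equals the number of Jordan blocks for λ):
  λ = 0: algebraic multiplicity = 3, geometric multiplicity = 2

Determining the block sizes for each eigenvalue:
  λ = 0: 2 blocks summing to 3 forces exactly one block of size 2 and the rest size 1 → block sizes [2, 1]

Assembling the blocks gives a Jordan form
J =
  [0, 1, 0]
  [0, 0, 0]
  [0, 0, 0]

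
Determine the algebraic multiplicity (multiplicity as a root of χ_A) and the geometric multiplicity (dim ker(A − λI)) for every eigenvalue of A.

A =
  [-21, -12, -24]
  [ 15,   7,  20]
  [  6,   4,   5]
λ = -3: alg = 3, geom = 2

Step 1 — factor the characteristic polynomial to read off the algebraic multiplicities:
  χ_A(x) = (x + 3)^3

Step 2 — compute geometric multiplicities via the rank-nullity identity g(λ) = n − rank(A − λI):
  rank(A − (-3)·I) = 1, so dim ker(A − (-3)·I) = n − 1 = 2

Summary:
  λ = -3: algebraic multiplicity = 3, geometric multiplicity = 2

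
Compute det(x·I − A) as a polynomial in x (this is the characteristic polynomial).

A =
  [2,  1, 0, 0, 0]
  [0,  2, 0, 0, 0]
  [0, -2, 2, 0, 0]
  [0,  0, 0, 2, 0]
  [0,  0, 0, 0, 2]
x^5 - 10*x^4 + 40*x^3 - 80*x^2 + 80*x - 32

Expanding det(x·I − A) (e.g. by cofactor expansion or by noting that A is similar to its Jordan form J, which has the same characteristic polynomial as A) gives
  χ_A(x) = x^5 - 10*x^4 + 40*x^3 - 80*x^2 + 80*x - 32
which factors as (x - 2)^5. The eigenvalues (with algebraic multiplicities) are λ = 2 with multiplicity 5.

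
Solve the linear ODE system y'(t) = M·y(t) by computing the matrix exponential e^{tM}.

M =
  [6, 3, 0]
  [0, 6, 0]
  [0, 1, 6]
e^{tM} =
  [exp(6*t), 3*t*exp(6*t), 0]
  [0, exp(6*t), 0]
  [0, t*exp(6*t), exp(6*t)]

Strategy: write M = P · J · P⁻¹ where J is a Jordan canonical form, so e^{tM} = P · e^{tJ} · P⁻¹, and e^{tJ} can be computed block-by-block.

M has Jordan form
J =
  [6, 1, 0]
  [0, 6, 0]
  [0, 0, 6]
(up to reordering of blocks).

Per-block formulas:
  For a 2×2 Jordan block J_2(6): exp(t · J_2(6)) = e^(6t)·(I + t·N), where N is the 2×2 nilpotent shift.
  For a 1×1 block at λ = 6: exp(t · [6]) = [e^(6t)].

After assembling e^{tJ} and conjugating by P, we get:

e^{tM} =
  [exp(6*t), 3*t*exp(6*t), 0]
  [0, exp(6*t), 0]
  [0, t*exp(6*t), exp(6*t)]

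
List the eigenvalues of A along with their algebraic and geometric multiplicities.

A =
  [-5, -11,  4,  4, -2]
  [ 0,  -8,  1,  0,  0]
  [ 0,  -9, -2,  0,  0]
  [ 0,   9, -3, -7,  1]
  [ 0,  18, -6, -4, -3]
λ = -5: alg = 5, geom = 2

Step 1 — factor the characteristic polynomial to read off the algebraic multiplicities:
  χ_A(x) = (x + 5)^5

Step 2 — compute geometric multiplicities via the rank-nullity identity g(λ) = n − rank(A − λI):
  rank(A − (-5)·I) = 3, so dim ker(A − (-5)·I) = n − 3 = 2

Summary:
  λ = -5: algebraic multiplicity = 5, geometric multiplicity = 2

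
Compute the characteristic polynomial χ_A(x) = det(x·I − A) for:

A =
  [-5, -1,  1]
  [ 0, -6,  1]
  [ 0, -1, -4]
x^3 + 15*x^2 + 75*x + 125

Expanding det(x·I − A) (e.g. by cofactor expansion or by noting that A is similar to its Jordan form J, which has the same characteristic polynomial as A) gives
  χ_A(x) = x^3 + 15*x^2 + 75*x + 125
which factors as (x + 5)^3. The eigenvalues (with algebraic multiplicities) are λ = -5 with multiplicity 3.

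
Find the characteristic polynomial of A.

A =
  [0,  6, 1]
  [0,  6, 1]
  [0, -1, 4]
x^3 - 10*x^2 + 25*x

Expanding det(x·I − A) (e.g. by cofactor expansion or by noting that A is similar to its Jordan form J, which has the same characteristic polynomial as A) gives
  χ_A(x) = x^3 - 10*x^2 + 25*x
which factors as x*(x - 5)^2. The eigenvalues (with algebraic multiplicities) are λ = 0 with multiplicity 1, λ = 5 with multiplicity 2.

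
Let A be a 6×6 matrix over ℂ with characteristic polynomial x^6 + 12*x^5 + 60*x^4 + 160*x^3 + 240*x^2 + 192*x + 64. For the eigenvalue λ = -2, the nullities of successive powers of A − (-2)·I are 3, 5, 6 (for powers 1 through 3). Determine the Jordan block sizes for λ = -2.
Block sizes for λ = -2: [3, 2, 1]

From the dimensions of kernels of powers, the number of Jordan blocks of size at least j is d_j − d_{j−1} where d_j = dim ker(N^j) (with d_0 = 0). Computing the differences gives [3, 2, 1].
The number of blocks of size exactly k is (#blocks of size ≥ k) − (#blocks of size ≥ k + 1), so the partition is: 1 block(s) of size 1, 1 block(s) of size 2, 1 block(s) of size 3.
In nonincreasing order the block sizes are [3, 2, 1].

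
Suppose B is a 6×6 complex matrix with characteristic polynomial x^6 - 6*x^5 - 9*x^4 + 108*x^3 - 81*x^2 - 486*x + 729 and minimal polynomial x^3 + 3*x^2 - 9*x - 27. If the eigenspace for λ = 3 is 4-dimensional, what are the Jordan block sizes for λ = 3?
Block sizes for λ = 3: [1, 1, 1, 1]

Step 1 — from the characteristic polynomial, algebraic multiplicity of λ = 3 is 4. From dim ker(B − (3)·I) = 4, there are exactly 4 Jordan blocks for λ = 3.
Step 2 — from the minimal polynomial, the factor (x − 3) tells us the largest block for λ = 3 has size 1.
Step 3 — with total size 4, 4 blocks, and largest block 1, the block sizes (in nonincreasing order) are [1, 1, 1, 1].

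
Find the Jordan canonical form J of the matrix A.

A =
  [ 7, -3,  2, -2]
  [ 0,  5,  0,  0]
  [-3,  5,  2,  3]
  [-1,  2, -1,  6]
J_2(5) ⊕ J_2(5)

The characteristic polynomial is
  det(x·I − A) = x^4 - 20*x^3 + 150*x^2 - 500*x + 625 = (x - 5)^4

Eigenvalues and multiplicities (the geometric multiplicity of λ is n − rank(A − λI), which equals the number of Jordan blocks for λ):
  λ = 5: algebraic multiplicity = 4, geometric multiplicity = 2

Determining the block sizes for each eigenvalue:
  λ = 5: with am = 4 and gm = 2, the partition is not yet determined (e.g. several partitions of 4 into 2 parts exist). Let N = A − (5)·I. Computing rank(N^1) = 2, rank(N^2) = 0; the number of blocks of size ≥ j is rank(N^{j−1}) − rank(N^j), giving [2, 2]. So we have 2 block(s) of size 2 → block sizes [2, 2]

Assembling the blocks gives a Jordan form
J =
  [5, 1, 0, 0]
  [0, 5, 0, 0]
  [0, 0, 5, 1]
  [0, 0, 0, 5]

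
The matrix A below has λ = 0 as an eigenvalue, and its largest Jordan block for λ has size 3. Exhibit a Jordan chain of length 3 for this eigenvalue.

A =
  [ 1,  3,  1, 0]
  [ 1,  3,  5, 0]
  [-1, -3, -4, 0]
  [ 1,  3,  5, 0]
A Jordan chain for λ = 0 of length 3:
v_1 = (3, -1, 0, -1)ᵀ
v_2 = (1, 1, -1, 1)ᵀ
v_3 = (1, 0, 0, 0)ᵀ

Let N = A − (0)·I. We want v_3 with N^3 v_3 = 0 but N^2 v_3 ≠ 0; then v_{j-1} := N · v_j for j = 3, …, 2.

Pick v_3 = (1, 0, 0, 0)ᵀ.
Then v_2 = N · v_3 = (1, 1, -1, 1)ᵀ.
Then v_1 = N · v_2 = (3, -1, 0, -1)ᵀ.

Sanity check: (A − (0)·I) v_1 = (0, 0, 0, 0)ᵀ = 0. ✓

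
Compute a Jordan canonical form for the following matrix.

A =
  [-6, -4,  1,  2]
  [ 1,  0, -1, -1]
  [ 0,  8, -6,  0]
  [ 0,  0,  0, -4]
J_3(-4) ⊕ J_1(-4)

The characteristic polynomial is
  det(x·I − A) = x^4 + 16*x^3 + 96*x^2 + 256*x + 256 = (x + 4)^4

Eigenvalues and multiplicities (the geometric multiplicity of λ is n − rank(A − λI), which equals the number of Jordan blocks for λ):
  λ = -4: algebraic multiplicity = 4, geometric multiplicity = 2

Determining the block sizes for each eigenvalue:
  λ = -4: with am = 4 and gm = 2, the partition is not yet determined (e.g. several partitions of 4 into 2 parts exist). Let N = A − (-4)·I. Computing rank(N^1) = 2, rank(N^2) = 1, rank(N^3) = 0; the number of blocks of size ≥ j is rank(N^{j−1}) − rank(N^j), giving [2, 1, 1]. So we have 1 block(s) of size 3, 1 block(s) of size 1 → block sizes [3, 1]

Assembling the blocks gives a Jordan form
J =
  [-4,  1,  0,  0]
  [ 0, -4,  1,  0]
  [ 0,  0, -4,  0]
  [ 0,  0,  0, -4]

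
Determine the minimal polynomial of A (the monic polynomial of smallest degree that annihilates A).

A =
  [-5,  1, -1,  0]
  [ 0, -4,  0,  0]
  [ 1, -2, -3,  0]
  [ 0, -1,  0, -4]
x^3 + 12*x^2 + 48*x + 64

The characteristic polynomial is χ_A(x) = (x + 4)^4, so the eigenvalues are known. The minimal polynomial is
  m_A(x) = Π_λ (x − λ)^{k_λ}
where k_λ is the size of the *largest* Jordan block for λ (equivalently, the smallest k with (A − λI)^k v = 0 for every generalised eigenvector v of λ).

  λ = -4: largest Jordan block has size 3, contributing (x + 4)^3

So m_A(x) = (x + 4)^3 = x^3 + 12*x^2 + 48*x + 64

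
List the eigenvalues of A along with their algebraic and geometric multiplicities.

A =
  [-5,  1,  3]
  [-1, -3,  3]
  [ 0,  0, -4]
λ = -4: alg = 3, geom = 2

Step 1 — factor the characteristic polynomial to read off the algebraic multiplicities:
  χ_A(x) = (x + 4)^3

Step 2 — compute geometric multiplicities via the rank-nullity identity g(λ) = n − rank(A − λI):
  rank(A − (-4)·I) = 1, so dim ker(A − (-4)·I) = n − 1 = 2

Summary:
  λ = -4: algebraic multiplicity = 3, geometric multiplicity = 2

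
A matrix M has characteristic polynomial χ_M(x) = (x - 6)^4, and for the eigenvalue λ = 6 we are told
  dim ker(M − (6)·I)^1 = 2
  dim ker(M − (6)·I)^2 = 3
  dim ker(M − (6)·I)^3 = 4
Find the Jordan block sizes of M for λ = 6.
Block sizes for λ = 6: [3, 1]

From the dimensions of kernels of powers, the number of Jordan blocks of size at least j is d_j − d_{j−1} where d_j = dim ker(N^j) (with d_0 = 0). Computing the differences gives [2, 1, 1].
The number of blocks of size exactly k is (#blocks of size ≥ k) − (#blocks of size ≥ k + 1), so the partition is: 1 block(s) of size 1, 1 block(s) of size 3.
In nonincreasing order the block sizes are [3, 1].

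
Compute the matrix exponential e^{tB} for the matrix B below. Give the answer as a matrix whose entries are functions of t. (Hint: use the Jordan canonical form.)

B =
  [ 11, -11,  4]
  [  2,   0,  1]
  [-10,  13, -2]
e^{tB} =
  [t^2*exp(3*t) + 8*t*exp(3*t) + exp(3*t), -3*t^2*exp(3*t)/2 - 11*t*exp(3*t), t^2*exp(3*t)/2 + 4*t*exp(3*t)]
  [2*t*exp(3*t), -3*t*exp(3*t) + exp(3*t), t*exp(3*t)]
  [-2*t^2*exp(3*t) - 10*t*exp(3*t), 3*t^2*exp(3*t) + 13*t*exp(3*t), -t^2*exp(3*t) - 5*t*exp(3*t) + exp(3*t)]

Strategy: write B = P · J · P⁻¹ where J is a Jordan canonical form, so e^{tB} = P · e^{tJ} · P⁻¹, and e^{tJ} can be computed block-by-block.

B has Jordan form
J =
  [3, 1, 0]
  [0, 3, 1]
  [0, 0, 3]
(up to reordering of blocks).

Per-block formulas:
  For a 3×3 Jordan block J_3(3): exp(t · J_3(3)) = e^(3t)·(I + t·N + (t^2/2)·N^2), where N is the 3×3 nilpotent shift.

After assembling e^{tJ} and conjugating by P, we get:

e^{tB} =
  [t^2*exp(3*t) + 8*t*exp(3*t) + exp(3*t), -3*t^2*exp(3*t)/2 - 11*t*exp(3*t), t^2*exp(3*t)/2 + 4*t*exp(3*t)]
  [2*t*exp(3*t), -3*t*exp(3*t) + exp(3*t), t*exp(3*t)]
  [-2*t^2*exp(3*t) - 10*t*exp(3*t), 3*t^2*exp(3*t) + 13*t*exp(3*t), -t^2*exp(3*t) - 5*t*exp(3*t) + exp(3*t)]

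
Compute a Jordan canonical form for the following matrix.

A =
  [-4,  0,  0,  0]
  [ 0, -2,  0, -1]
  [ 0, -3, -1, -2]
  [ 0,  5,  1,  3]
J_1(-4) ⊕ J_3(0)

The characteristic polynomial is
  det(x·I − A) = x^4 + 4*x^3 = x^3*(x + 4)

Eigenvalues and multiplicities (the geometric multiplicity of λ is n − rank(A − λI), which equals the number of Jordan blocks for λ):
  λ = -4: algebraic multiplicity = 1, geometric multiplicity = 1
  λ = 0: algebraic multiplicity = 3, geometric multiplicity = 1

Determining the block sizes for each eigenvalue:
  λ = -4: one block (gm = 1), so the single block has size am = 1 → block sizes [1]
  λ = 0: one block (gm = 1), so the single block has size am = 3 → block sizes [3]

Assembling the blocks gives a Jordan form
J =
  [-4, 0, 0, 0]
  [ 0, 0, 1, 0]
  [ 0, 0, 0, 1]
  [ 0, 0, 0, 0]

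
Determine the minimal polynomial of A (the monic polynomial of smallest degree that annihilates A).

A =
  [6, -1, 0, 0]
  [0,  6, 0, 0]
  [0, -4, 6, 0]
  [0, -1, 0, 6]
x^2 - 12*x + 36

The characteristic polynomial is χ_A(x) = (x - 6)^4, so the eigenvalues are known. The minimal polynomial is
  m_A(x) = Π_λ (x − λ)^{k_λ}
where k_λ is the size of the *largest* Jordan block for λ (equivalently, the smallest k with (A − λI)^k v = 0 for every generalised eigenvector v of λ).

  λ = 6: largest Jordan block has size 2, contributing (x − 6)^2

So m_A(x) = (x - 6)^2 = x^2 - 12*x + 36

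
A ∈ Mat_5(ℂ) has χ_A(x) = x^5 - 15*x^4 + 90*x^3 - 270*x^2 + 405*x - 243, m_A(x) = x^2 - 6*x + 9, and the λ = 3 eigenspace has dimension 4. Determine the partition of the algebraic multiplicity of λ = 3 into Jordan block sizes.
Block sizes for λ = 3: [2, 1, 1, 1]

Step 1 — from the characteristic polynomial, algebraic multiplicity of λ = 3 is 5. From dim ker(A − (3)·I) = 4, there are exactly 4 Jordan blocks for λ = 3.
Step 2 — from the minimal polynomial, the factor (x − 3)^2 tells us the largest block for λ = 3 has size 2.
Step 3 — with total size 5, 4 blocks, and largest block 2, the block sizes (in nonincreasing order) are [2, 1, 1, 1].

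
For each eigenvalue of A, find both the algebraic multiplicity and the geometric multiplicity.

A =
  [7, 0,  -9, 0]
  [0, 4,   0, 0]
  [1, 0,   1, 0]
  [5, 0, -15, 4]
λ = 4: alg = 4, geom = 3

Step 1 — factor the characteristic polynomial to read off the algebraic multiplicities:
  χ_A(x) = (x - 4)^4

Step 2 — compute geometric multiplicities via the rank-nullity identity g(λ) = n − rank(A − λI):
  rank(A − (4)·I) = 1, so dim ker(A − (4)·I) = n − 1 = 3

Summary:
  λ = 4: algebraic multiplicity = 4, geometric multiplicity = 3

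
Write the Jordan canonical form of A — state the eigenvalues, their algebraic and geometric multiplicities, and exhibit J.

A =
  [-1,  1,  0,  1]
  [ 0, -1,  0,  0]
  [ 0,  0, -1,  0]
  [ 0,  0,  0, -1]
J_2(-1) ⊕ J_1(-1) ⊕ J_1(-1)

The characteristic polynomial is
  det(x·I − A) = x^4 + 4*x^3 + 6*x^2 + 4*x + 1 = (x + 1)^4

Eigenvalues and multiplicities (the geometric multiplicity of λ is n − rank(A − λI), which equals the number of Jordan blocks for λ):
  λ = -1: algebraic multiplicity = 4, geometric multiplicity = 3

Determining the block sizes for each eigenvalue:
  λ = -1: 3 blocks summing to 4 forces exactly one block of size 2 and the rest size 1 → block sizes [2, 1, 1]

Assembling the blocks gives a Jordan form
J =
  [-1,  1,  0,  0]
  [ 0, -1,  0,  0]
  [ 0,  0, -1,  0]
  [ 0,  0,  0, -1]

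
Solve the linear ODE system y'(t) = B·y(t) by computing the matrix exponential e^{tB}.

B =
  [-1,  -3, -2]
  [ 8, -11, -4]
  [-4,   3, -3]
e^{tB} =
  [4*t*exp(-5*t) + exp(-5*t), -3*t*exp(-5*t), -2*t*exp(-5*t)]
  [8*t*exp(-5*t), -6*t*exp(-5*t) + exp(-5*t), -4*t*exp(-5*t)]
  [-4*t*exp(-5*t), 3*t*exp(-5*t), 2*t*exp(-5*t) + exp(-5*t)]

Strategy: write B = P · J · P⁻¹ where J is a Jordan canonical form, so e^{tB} = P · e^{tJ} · P⁻¹, and e^{tJ} can be computed block-by-block.

B has Jordan form
J =
  [-5,  1,  0]
  [ 0, -5,  0]
  [ 0,  0, -5]
(up to reordering of blocks).

Per-block formulas:
  For a 2×2 Jordan block J_2(-5): exp(t · J_2(-5)) = e^(-5t)·(I + t·N), where N is the 2×2 nilpotent shift.
  For a 1×1 block at λ = -5: exp(t · [-5]) = [e^(-5t)].

After assembling e^{tJ} and conjugating by P, we get:

e^{tB} =
  [4*t*exp(-5*t) + exp(-5*t), -3*t*exp(-5*t), -2*t*exp(-5*t)]
  [8*t*exp(-5*t), -6*t*exp(-5*t) + exp(-5*t), -4*t*exp(-5*t)]
  [-4*t*exp(-5*t), 3*t*exp(-5*t), 2*t*exp(-5*t) + exp(-5*t)]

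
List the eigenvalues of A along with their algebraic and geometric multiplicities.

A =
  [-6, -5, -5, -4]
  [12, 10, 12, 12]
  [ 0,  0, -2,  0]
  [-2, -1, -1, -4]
λ = -2: alg = 3, geom = 2; λ = 4: alg = 1, geom = 1

Step 1 — factor the characteristic polynomial to read off the algebraic multiplicities:
  χ_A(x) = (x - 4)*(x + 2)^3

Step 2 — compute geometric multiplicities via the rank-nullity identity g(λ) = n − rank(A − λI):
  rank(A − (-2)·I) = 2, so dim ker(A − (-2)·I) = n − 2 = 2
  rank(A − (4)·I) = 3, so dim ker(A − (4)·I) = n − 3 = 1

Summary:
  λ = -2: algebraic multiplicity = 3, geometric multiplicity = 2
  λ = 4: algebraic multiplicity = 1, geometric multiplicity = 1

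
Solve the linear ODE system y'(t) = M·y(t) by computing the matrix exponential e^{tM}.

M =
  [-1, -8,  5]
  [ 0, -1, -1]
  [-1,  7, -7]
e^{tM} =
  [-t^2*exp(-3*t)/2 + 2*t*exp(-3*t) + exp(-3*t), 3*t^2*exp(-3*t)/2 - 8*t*exp(-3*t), -t^2*exp(-3*t) + 5*t*exp(-3*t)]
  [t^2*exp(-3*t)/2, -3*t^2*exp(-3*t)/2 + 2*t*exp(-3*t) + exp(-3*t), t^2*exp(-3*t) - t*exp(-3*t)]
  [t^2*exp(-3*t) - t*exp(-3*t), -3*t^2*exp(-3*t) + 7*t*exp(-3*t), 2*t^2*exp(-3*t) - 4*t*exp(-3*t) + exp(-3*t)]

Strategy: write M = P · J · P⁻¹ where J is a Jordan canonical form, so e^{tM} = P · e^{tJ} · P⁻¹, and e^{tJ} can be computed block-by-block.

M has Jordan form
J =
  [-3,  1,  0]
  [ 0, -3,  1]
  [ 0,  0, -3]
(up to reordering of blocks).

Per-block formulas:
  For a 3×3 Jordan block J_3(-3): exp(t · J_3(-3)) = e^(-3t)·(I + t·N + (t^2/2)·N^2), where N is the 3×3 nilpotent shift.

After assembling e^{tJ} and conjugating by P, we get:

e^{tM} =
  [-t^2*exp(-3*t)/2 + 2*t*exp(-3*t) + exp(-3*t), 3*t^2*exp(-3*t)/2 - 8*t*exp(-3*t), -t^2*exp(-3*t) + 5*t*exp(-3*t)]
  [t^2*exp(-3*t)/2, -3*t^2*exp(-3*t)/2 + 2*t*exp(-3*t) + exp(-3*t), t^2*exp(-3*t) - t*exp(-3*t)]
  [t^2*exp(-3*t) - t*exp(-3*t), -3*t^2*exp(-3*t) + 7*t*exp(-3*t), 2*t^2*exp(-3*t) - 4*t*exp(-3*t) + exp(-3*t)]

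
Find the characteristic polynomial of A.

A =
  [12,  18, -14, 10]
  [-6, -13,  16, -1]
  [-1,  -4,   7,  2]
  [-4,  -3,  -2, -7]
x^4 + x^3 - 6*x^2 - 4*x + 8

Expanding det(x·I − A) (e.g. by cofactor expansion or by noting that A is similar to its Jordan form J, which has the same characteristic polynomial as A) gives
  χ_A(x) = x^4 + x^3 - 6*x^2 - 4*x + 8
which factors as (x - 2)*(x - 1)*(x + 2)^2. The eigenvalues (with algebraic multiplicities) are λ = -2 with multiplicity 2, λ = 1 with multiplicity 1, λ = 2 with multiplicity 1.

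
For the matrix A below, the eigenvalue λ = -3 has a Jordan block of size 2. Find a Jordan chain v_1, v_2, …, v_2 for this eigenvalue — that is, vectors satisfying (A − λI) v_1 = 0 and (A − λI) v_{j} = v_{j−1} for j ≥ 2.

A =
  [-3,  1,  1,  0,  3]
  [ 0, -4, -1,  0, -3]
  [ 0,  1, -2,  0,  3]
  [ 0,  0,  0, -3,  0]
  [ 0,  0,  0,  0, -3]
A Jordan chain for λ = -3 of length 2:
v_1 = (1, -1, 1, 0, 0)ᵀ
v_2 = (0, 1, 0, 0, 0)ᵀ

Let N = A − (-3)·I. We want v_2 with N^2 v_2 = 0 but N^1 v_2 ≠ 0; then v_{j-1} := N · v_j for j = 2, …, 2.

Pick v_2 = (0, 1, 0, 0, 0)ᵀ.
Then v_1 = N · v_2 = (1, -1, 1, 0, 0)ᵀ.

Sanity check: (A − (-3)·I) v_1 = (0, 0, 0, 0, 0)ᵀ = 0. ✓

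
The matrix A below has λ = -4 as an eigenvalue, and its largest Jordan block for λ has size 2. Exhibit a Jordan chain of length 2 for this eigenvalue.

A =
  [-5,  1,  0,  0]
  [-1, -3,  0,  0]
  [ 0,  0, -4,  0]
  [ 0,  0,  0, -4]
A Jordan chain for λ = -4 of length 2:
v_1 = (-1, -1, 0, 0)ᵀ
v_2 = (1, 0, 0, 0)ᵀ

Let N = A − (-4)·I. We want v_2 with N^2 v_2 = 0 but N^1 v_2 ≠ 0; then v_{j-1} := N · v_j for j = 2, …, 2.

Pick v_2 = (1, 0, 0, 0)ᵀ.
Then v_1 = N · v_2 = (-1, -1, 0, 0)ᵀ.

Sanity check: (A − (-4)·I) v_1 = (0, 0, 0, 0)ᵀ = 0. ✓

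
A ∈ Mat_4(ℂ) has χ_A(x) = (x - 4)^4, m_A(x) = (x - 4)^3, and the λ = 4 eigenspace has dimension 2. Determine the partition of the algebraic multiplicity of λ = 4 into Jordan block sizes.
Block sizes for λ = 4: [3, 1]

Step 1 — from the characteristic polynomial, algebraic multiplicity of λ = 4 is 4. From dim ker(A − (4)·I) = 2, there are exactly 2 Jordan blocks for λ = 4.
Step 2 — from the minimal polynomial, the factor (x − 4)^3 tells us the largest block for λ = 4 has size 3.
Step 3 — with total size 4, 2 blocks, and largest block 3, the block sizes (in nonincreasing order) are [3, 1].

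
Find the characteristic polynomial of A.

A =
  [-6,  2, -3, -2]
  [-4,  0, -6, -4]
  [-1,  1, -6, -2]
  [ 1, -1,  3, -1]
x^4 + 13*x^3 + 63*x^2 + 135*x + 108

Expanding det(x·I − A) (e.g. by cofactor expansion or by noting that A is similar to its Jordan form J, which has the same characteristic polynomial as A) gives
  χ_A(x) = x^4 + 13*x^3 + 63*x^2 + 135*x + 108
which factors as (x + 3)^3*(x + 4). The eigenvalues (with algebraic multiplicities) are λ = -4 with multiplicity 1, λ = -3 with multiplicity 3.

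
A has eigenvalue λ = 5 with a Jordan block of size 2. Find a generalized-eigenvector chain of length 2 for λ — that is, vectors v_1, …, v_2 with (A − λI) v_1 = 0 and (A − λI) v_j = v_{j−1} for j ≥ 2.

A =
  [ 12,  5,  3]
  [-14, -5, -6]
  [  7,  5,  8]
A Jordan chain for λ = 5 of length 2:
v_1 = (7, -14, 7)ᵀ
v_2 = (1, 0, 0)ᵀ

Let N = A − (5)·I. We want v_2 with N^2 v_2 = 0 but N^1 v_2 ≠ 0; then v_{j-1} := N · v_j for j = 2, …, 2.

Pick v_2 = (1, 0, 0)ᵀ.
Then v_1 = N · v_2 = (7, -14, 7)ᵀ.

Sanity check: (A − (5)·I) v_1 = (0, 0, 0)ᵀ = 0. ✓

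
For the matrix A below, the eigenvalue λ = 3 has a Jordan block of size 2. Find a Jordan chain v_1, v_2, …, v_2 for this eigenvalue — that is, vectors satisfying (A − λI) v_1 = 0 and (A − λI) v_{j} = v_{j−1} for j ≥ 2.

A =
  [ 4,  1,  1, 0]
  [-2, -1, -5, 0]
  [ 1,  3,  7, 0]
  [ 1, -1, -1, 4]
A Jordan chain for λ = 3 of length 2:
v_1 = (-2, 6, -4, 4)ᵀ
v_2 = (1, -7, 4, 0)ᵀ

Let N = A − (3)·I. We want v_2 with N^2 v_2 = 0 but N^1 v_2 ≠ 0; then v_{j-1} := N · v_j for j = 2, …, 2.

Pick v_2 = (1, -7, 4, 0)ᵀ.
Then v_1 = N · v_2 = (-2, 6, -4, 4)ᵀ.

Sanity check: (A − (3)·I) v_1 = (0, 0, 0, 0)ᵀ = 0. ✓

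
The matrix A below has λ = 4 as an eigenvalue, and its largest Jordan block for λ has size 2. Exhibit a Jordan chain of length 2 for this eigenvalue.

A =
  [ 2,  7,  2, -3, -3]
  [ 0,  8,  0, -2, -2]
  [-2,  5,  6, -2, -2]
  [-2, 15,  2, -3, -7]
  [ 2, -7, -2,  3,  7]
A Jordan chain for λ = 4 of length 2:
v_1 = (-2, 0, -2, -2, 2)ᵀ
v_2 = (1, 0, 0, 0, 0)ᵀ

Let N = A − (4)·I. We want v_2 with N^2 v_2 = 0 but N^1 v_2 ≠ 0; then v_{j-1} := N · v_j for j = 2, …, 2.

Pick v_2 = (1, 0, 0, 0, 0)ᵀ.
Then v_1 = N · v_2 = (-2, 0, -2, -2, 2)ᵀ.

Sanity check: (A − (4)·I) v_1 = (0, 0, 0, 0, 0)ᵀ = 0. ✓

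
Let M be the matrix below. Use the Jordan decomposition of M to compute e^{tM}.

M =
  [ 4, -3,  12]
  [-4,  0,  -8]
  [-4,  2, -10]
e^{tM} =
  [6*t*exp(-2*t) + exp(-2*t), -3*t*exp(-2*t), 12*t*exp(-2*t)]
  [-4*t*exp(-2*t), 2*t*exp(-2*t) + exp(-2*t), -8*t*exp(-2*t)]
  [-4*t*exp(-2*t), 2*t*exp(-2*t), -8*t*exp(-2*t) + exp(-2*t)]

Strategy: write M = P · J · P⁻¹ where J is a Jordan canonical form, so e^{tM} = P · e^{tJ} · P⁻¹, and e^{tJ} can be computed block-by-block.

M has Jordan form
J =
  [-2,  1,  0]
  [ 0, -2,  0]
  [ 0,  0, -2]
(up to reordering of blocks).

Per-block formulas:
  For a 1×1 block at λ = -2: exp(t · [-2]) = [e^(-2t)].
  For a 2×2 Jordan block J_2(-2): exp(t · J_2(-2)) = e^(-2t)·(I + t·N), where N is the 2×2 nilpotent shift.

After assembling e^{tJ} and conjugating by P, we get:

e^{tM} =
  [6*t*exp(-2*t) + exp(-2*t), -3*t*exp(-2*t), 12*t*exp(-2*t)]
  [-4*t*exp(-2*t), 2*t*exp(-2*t) + exp(-2*t), -8*t*exp(-2*t)]
  [-4*t*exp(-2*t), 2*t*exp(-2*t), -8*t*exp(-2*t) + exp(-2*t)]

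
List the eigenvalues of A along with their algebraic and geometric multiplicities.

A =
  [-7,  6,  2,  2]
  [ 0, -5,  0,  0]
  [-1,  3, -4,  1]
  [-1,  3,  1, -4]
λ = -5: alg = 4, geom = 3

Step 1 — factor the characteristic polynomial to read off the algebraic multiplicities:
  χ_A(x) = (x + 5)^4

Step 2 — compute geometric multiplicities via the rank-nullity identity g(λ) = n − rank(A − λI):
  rank(A − (-5)·I) = 1, so dim ker(A − (-5)·I) = n − 1 = 3

Summary:
  λ = -5: algebraic multiplicity = 4, geometric multiplicity = 3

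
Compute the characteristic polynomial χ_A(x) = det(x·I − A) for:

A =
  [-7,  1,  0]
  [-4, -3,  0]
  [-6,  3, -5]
x^3 + 15*x^2 + 75*x + 125

Expanding det(x·I − A) (e.g. by cofactor expansion or by noting that A is similar to its Jordan form J, which has the same characteristic polynomial as A) gives
  χ_A(x) = x^3 + 15*x^2 + 75*x + 125
which factors as (x + 5)^3. The eigenvalues (with algebraic multiplicities) are λ = -5 with multiplicity 3.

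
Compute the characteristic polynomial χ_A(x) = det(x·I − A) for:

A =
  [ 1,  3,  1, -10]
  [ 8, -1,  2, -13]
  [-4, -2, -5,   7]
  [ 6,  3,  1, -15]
x^4 + 20*x^3 + 150*x^2 + 500*x + 625

Expanding det(x·I − A) (e.g. by cofactor expansion or by noting that A is similar to its Jordan form J, which has the same characteristic polynomial as A) gives
  χ_A(x) = x^4 + 20*x^3 + 150*x^2 + 500*x + 625
which factors as (x + 5)^4. The eigenvalues (with algebraic multiplicities) are λ = -5 with multiplicity 4.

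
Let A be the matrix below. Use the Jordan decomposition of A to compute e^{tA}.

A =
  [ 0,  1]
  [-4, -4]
e^{tA} =
  [2*t*exp(-2*t) + exp(-2*t), t*exp(-2*t)]
  [-4*t*exp(-2*t), -2*t*exp(-2*t) + exp(-2*t)]

Strategy: write A = P · J · P⁻¹ where J is a Jordan canonical form, so e^{tA} = P · e^{tJ} · P⁻¹, and e^{tJ} can be computed block-by-block.

A has Jordan form
J =
  [-2,  1]
  [ 0, -2]
(up to reordering of blocks).

Per-block formulas:
  For a 2×2 Jordan block J_2(-2): exp(t · J_2(-2)) = e^(-2t)·(I + t·N), where N is the 2×2 nilpotent shift.

After assembling e^{tJ} and conjugating by P, we get:

e^{tA} =
  [2*t*exp(-2*t) + exp(-2*t), t*exp(-2*t)]
  [-4*t*exp(-2*t), -2*t*exp(-2*t) + exp(-2*t)]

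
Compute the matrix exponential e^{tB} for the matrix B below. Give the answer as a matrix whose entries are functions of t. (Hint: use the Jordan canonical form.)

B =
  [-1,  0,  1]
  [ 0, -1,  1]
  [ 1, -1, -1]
e^{tB} =
  [t^2*exp(-t)/2 + exp(-t), -t^2*exp(-t)/2, t*exp(-t)]
  [t^2*exp(-t)/2, -t^2*exp(-t)/2 + exp(-t), t*exp(-t)]
  [t*exp(-t), -t*exp(-t), exp(-t)]

Strategy: write B = P · J · P⁻¹ where J is a Jordan canonical form, so e^{tB} = P · e^{tJ} · P⁻¹, and e^{tJ} can be computed block-by-block.

B has Jordan form
J =
  [-1,  1,  0]
  [ 0, -1,  1]
  [ 0,  0, -1]
(up to reordering of blocks).

Per-block formulas:
  For a 3×3 Jordan block J_3(-1): exp(t · J_3(-1)) = e^(-1t)·(I + t·N + (t^2/2)·N^2), where N is the 3×3 nilpotent shift.

After assembling e^{tJ} and conjugating by P, we get:

e^{tB} =
  [t^2*exp(-t)/2 + exp(-t), -t^2*exp(-t)/2, t*exp(-t)]
  [t^2*exp(-t)/2, -t^2*exp(-t)/2 + exp(-t), t*exp(-t)]
  [t*exp(-t), -t*exp(-t), exp(-t)]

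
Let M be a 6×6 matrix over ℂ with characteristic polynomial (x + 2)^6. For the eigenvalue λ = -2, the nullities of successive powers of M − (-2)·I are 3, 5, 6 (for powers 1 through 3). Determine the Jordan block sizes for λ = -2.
Block sizes for λ = -2: [3, 2, 1]

From the dimensions of kernels of powers, the number of Jordan blocks of size at least j is d_j − d_{j−1} where d_j = dim ker(N^j) (with d_0 = 0). Computing the differences gives [3, 2, 1].
The number of blocks of size exactly k is (#blocks of size ≥ k) − (#blocks of size ≥ k + 1), so the partition is: 1 block(s) of size 1, 1 block(s) of size 2, 1 block(s) of size 3.
In nonincreasing order the block sizes are [3, 2, 1].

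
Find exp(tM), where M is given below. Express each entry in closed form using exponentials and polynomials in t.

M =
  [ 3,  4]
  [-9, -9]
e^{tM} =
  [6*t*exp(-3*t) + exp(-3*t), 4*t*exp(-3*t)]
  [-9*t*exp(-3*t), -6*t*exp(-3*t) + exp(-3*t)]

Strategy: write M = P · J · P⁻¹ where J is a Jordan canonical form, so e^{tM} = P · e^{tJ} · P⁻¹, and e^{tJ} can be computed block-by-block.

M has Jordan form
J =
  [-3,  1]
  [ 0, -3]
(up to reordering of blocks).

Per-block formulas:
  For a 2×2 Jordan block J_2(-3): exp(t · J_2(-3)) = e^(-3t)·(I + t·N), where N is the 2×2 nilpotent shift.

After assembling e^{tJ} and conjugating by P, we get:

e^{tM} =
  [6*t*exp(-3*t) + exp(-3*t), 4*t*exp(-3*t)]
  [-9*t*exp(-3*t), -6*t*exp(-3*t) + exp(-3*t)]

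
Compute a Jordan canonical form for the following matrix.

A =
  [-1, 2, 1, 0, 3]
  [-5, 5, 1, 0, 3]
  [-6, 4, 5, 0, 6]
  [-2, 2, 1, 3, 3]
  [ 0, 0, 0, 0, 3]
J_3(3) ⊕ J_1(3) ⊕ J_1(3)

The characteristic polynomial is
  det(x·I − A) = x^5 - 15*x^4 + 90*x^3 - 270*x^2 + 405*x - 243 = (x - 3)^5

Eigenvalues and multiplicities (the geometric multiplicity of λ is n − rank(A − λI), which equals the number of Jordan blocks for λ):
  λ = 3: algebraic multiplicity = 5, geometric multiplicity = 3

Determining the block sizes for each eigenvalue:
  λ = 3: with am = 5 and gm = 3, the partition is not yet determined (e.g. several partitions of 5 into 3 parts exist). Let N = A − (3)·I. Computing rank(N^1) = 2, rank(N^2) = 1, rank(N^3) = 0; the number of blocks of size ≥ j is rank(N^{j−1}) − rank(N^j), giving [3, 1, 1]. So we have 1 block(s) of size 3, 2 block(s) of size 1 → block sizes [3, 1, 1]

Assembling the blocks gives a Jordan form
J =
  [3, 1, 0, 0, 0]
  [0, 3, 1, 0, 0]
  [0, 0, 3, 0, 0]
  [0, 0, 0, 3, 0]
  [0, 0, 0, 0, 3]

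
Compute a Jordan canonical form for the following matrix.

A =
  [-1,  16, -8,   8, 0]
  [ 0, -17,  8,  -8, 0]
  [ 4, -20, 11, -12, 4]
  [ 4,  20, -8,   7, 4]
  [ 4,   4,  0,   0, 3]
J_1(-1) ⊕ J_1(-1) ⊕ J_1(-1) ⊕ J_1(3) ⊕ J_1(3)

The characteristic polynomial is
  det(x·I − A) = x^5 - 3*x^4 - 6*x^3 + 10*x^2 + 21*x + 9 = (x - 3)^2*(x + 1)^3

Eigenvalues and multiplicities (the geometric multiplicity of λ is n − rank(A − λI), which equals the number of Jordan blocks for λ):
  λ = -1: algebraic multiplicity = 3, geometric multiplicity = 3
  λ = 3: algebraic multiplicity = 2, geometric multiplicity = 2

Determining the block sizes for each eigenvalue:
  λ = -1: gm = am = 3, so every block has size 1 → block sizes [1, 1, 1]
  λ = 3: gm = am = 2, so every block has size 1 → block sizes [1, 1]

Assembling the blocks gives a Jordan form
J =
  [-1,  0,  0, 0, 0]
  [ 0, -1,  0, 0, 0]
  [ 0,  0, -1, 0, 0]
  [ 0,  0,  0, 3, 0]
  [ 0,  0,  0, 0, 3]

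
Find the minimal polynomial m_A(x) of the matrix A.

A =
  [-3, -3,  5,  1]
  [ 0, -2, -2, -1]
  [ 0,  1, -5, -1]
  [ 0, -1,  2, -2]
x^3 + 9*x^2 + 27*x + 27

The characteristic polynomial is χ_A(x) = (x + 3)^4, so the eigenvalues are known. The minimal polynomial is
  m_A(x) = Π_λ (x − λ)^{k_λ}
where k_λ is the size of the *largest* Jordan block for λ (equivalently, the smallest k with (A − λI)^k v = 0 for every generalised eigenvector v of λ).

  λ = -3: largest Jordan block has size 3, contributing (x + 3)^3

So m_A(x) = (x + 3)^3 = x^3 + 9*x^2 + 27*x + 27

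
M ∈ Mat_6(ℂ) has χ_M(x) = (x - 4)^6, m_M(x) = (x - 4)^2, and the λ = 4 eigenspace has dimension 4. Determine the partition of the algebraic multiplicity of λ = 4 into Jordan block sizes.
Block sizes for λ = 4: [2, 2, 1, 1]

Step 1 — from the characteristic polynomial, algebraic multiplicity of λ = 4 is 6. From dim ker(M − (4)·I) = 4, there are exactly 4 Jordan blocks for λ = 4.
Step 2 — from the minimal polynomial, the factor (x − 4)^2 tells us the largest block for λ = 4 has size 2.
Step 3 — with total size 6, 4 blocks, and largest block 2, the block sizes (in nonincreasing order) are [2, 2, 1, 1].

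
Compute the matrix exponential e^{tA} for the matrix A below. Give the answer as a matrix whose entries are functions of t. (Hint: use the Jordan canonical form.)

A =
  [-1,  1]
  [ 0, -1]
e^{tA} =
  [exp(-t), t*exp(-t)]
  [0, exp(-t)]

Strategy: write A = P · J · P⁻¹ where J is a Jordan canonical form, so e^{tA} = P · e^{tJ} · P⁻¹, and e^{tJ} can be computed block-by-block.

A has Jordan form
J =
  [-1,  1]
  [ 0, -1]
(up to reordering of blocks).

Per-block formulas:
  For a 2×2 Jordan block J_2(-1): exp(t · J_2(-1)) = e^(-1t)·(I + t·N), where N is the 2×2 nilpotent shift.

After assembling e^{tJ} and conjugating by P, we get:

e^{tA} =
  [exp(-t), t*exp(-t)]
  [0, exp(-t)]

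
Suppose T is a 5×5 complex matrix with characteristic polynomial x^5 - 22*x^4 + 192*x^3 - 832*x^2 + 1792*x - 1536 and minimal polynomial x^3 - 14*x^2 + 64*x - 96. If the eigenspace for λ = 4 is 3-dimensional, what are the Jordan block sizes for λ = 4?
Block sizes for λ = 4: [2, 1, 1]

Step 1 — from the characteristic polynomial, algebraic multiplicity of λ = 4 is 4. From dim ker(T − (4)·I) = 3, there are exactly 3 Jordan blocks for λ = 4.
Step 2 — from the minimal polynomial, the factor (x − 4)^2 tells us the largest block for λ = 4 has size 2.
Step 3 — with total size 4, 3 blocks, and largest block 2, the block sizes (in nonincreasing order) are [2, 1, 1].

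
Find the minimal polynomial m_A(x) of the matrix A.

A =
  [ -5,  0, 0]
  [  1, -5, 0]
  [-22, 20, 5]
x^3 + 5*x^2 - 25*x - 125

The characteristic polynomial is χ_A(x) = (x - 5)*(x + 5)^2, so the eigenvalues are known. The minimal polynomial is
  m_A(x) = Π_λ (x − λ)^{k_λ}
where k_λ is the size of the *largest* Jordan block for λ (equivalently, the smallest k with (A − λI)^k v = 0 for every generalised eigenvector v of λ).

  λ = -5: largest Jordan block has size 2, contributing (x + 5)^2
  λ = 5: largest Jordan block has size 1, contributing (x − 5)

So m_A(x) = (x - 5)*(x + 5)^2 = x^3 + 5*x^2 - 25*x - 125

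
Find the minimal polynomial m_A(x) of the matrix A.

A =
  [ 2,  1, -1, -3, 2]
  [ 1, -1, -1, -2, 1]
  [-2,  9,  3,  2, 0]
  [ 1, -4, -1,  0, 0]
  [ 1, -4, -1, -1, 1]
x^3 - 3*x^2 + 3*x - 1

The characteristic polynomial is χ_A(x) = (x - 1)^5, so the eigenvalues are known. The minimal polynomial is
  m_A(x) = Π_λ (x − λ)^{k_λ}
where k_λ is the size of the *largest* Jordan block for λ (equivalently, the smallest k with (A − λI)^k v = 0 for every generalised eigenvector v of λ).

  λ = 1: largest Jordan block has size 3, contributing (x − 1)^3

So m_A(x) = (x - 1)^3 = x^3 - 3*x^2 + 3*x - 1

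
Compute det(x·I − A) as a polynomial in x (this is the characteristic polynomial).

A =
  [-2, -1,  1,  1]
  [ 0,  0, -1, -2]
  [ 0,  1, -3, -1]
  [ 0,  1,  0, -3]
x^4 + 8*x^3 + 24*x^2 + 32*x + 16

Expanding det(x·I − A) (e.g. by cofactor expansion or by noting that A is similar to its Jordan form J, which has the same characteristic polynomial as A) gives
  χ_A(x) = x^4 + 8*x^3 + 24*x^2 + 32*x + 16
which factors as (x + 2)^4. The eigenvalues (with algebraic multiplicities) are λ = -2 with multiplicity 4.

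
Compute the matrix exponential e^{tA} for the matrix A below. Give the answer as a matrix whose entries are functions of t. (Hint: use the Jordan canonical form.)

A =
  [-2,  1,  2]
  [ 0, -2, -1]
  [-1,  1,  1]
e^{tA} =
  [-t^2*exp(-t)/2 - t*exp(-t) + exp(-t), t*exp(-t), t^2*exp(-t)/2 + 2*t*exp(-t)]
  [t^2*exp(-t)/2, -t*exp(-t) + exp(-t), -t^2*exp(-t)/2 - t*exp(-t)]
  [-t^2*exp(-t)/2 - t*exp(-t), t*exp(-t), t^2*exp(-t)/2 + 2*t*exp(-t) + exp(-t)]

Strategy: write A = P · J · P⁻¹ where J is a Jordan canonical form, so e^{tA} = P · e^{tJ} · P⁻¹, and e^{tJ} can be computed block-by-block.

A has Jordan form
J =
  [-1,  1,  0]
  [ 0, -1,  1]
  [ 0,  0, -1]
(up to reordering of blocks).

Per-block formulas:
  For a 3×3 Jordan block J_3(-1): exp(t · J_3(-1)) = e^(-1t)·(I + t·N + (t^2/2)·N^2), where N is the 3×3 nilpotent shift.

After assembling e^{tJ} and conjugating by P, we get:

e^{tA} =
  [-t^2*exp(-t)/2 - t*exp(-t) + exp(-t), t*exp(-t), t^2*exp(-t)/2 + 2*t*exp(-t)]
  [t^2*exp(-t)/2, -t*exp(-t) + exp(-t), -t^2*exp(-t)/2 - t*exp(-t)]
  [-t^2*exp(-t)/2 - t*exp(-t), t*exp(-t), t^2*exp(-t)/2 + 2*t*exp(-t) + exp(-t)]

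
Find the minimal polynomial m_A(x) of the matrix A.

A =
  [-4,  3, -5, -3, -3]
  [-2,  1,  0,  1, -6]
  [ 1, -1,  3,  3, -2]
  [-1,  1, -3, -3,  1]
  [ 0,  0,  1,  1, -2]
x^3 + 3*x^2 + 3*x + 1

The characteristic polynomial is χ_A(x) = (x + 1)^5, so the eigenvalues are known. The minimal polynomial is
  m_A(x) = Π_λ (x − λ)^{k_λ}
where k_λ is the size of the *largest* Jordan block for λ (equivalently, the smallest k with (A − λI)^k v = 0 for every generalised eigenvector v of λ).

  λ = -1: largest Jordan block has size 3, contributing (x + 1)^3

So m_A(x) = (x + 1)^3 = x^3 + 3*x^2 + 3*x + 1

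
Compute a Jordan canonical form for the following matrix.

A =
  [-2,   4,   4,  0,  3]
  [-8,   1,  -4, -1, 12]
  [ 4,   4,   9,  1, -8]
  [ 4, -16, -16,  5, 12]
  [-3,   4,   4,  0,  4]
J_2(1) ⊕ J_2(5) ⊕ J_1(5)

The characteristic polynomial is
  det(x·I − A) = x^5 - 17*x^4 + 106*x^3 - 290*x^2 + 325*x - 125 = (x - 5)^3*(x - 1)^2

Eigenvalues and multiplicities (the geometric multiplicity of λ is n − rank(A − λI), which equals the number of Jordan blocks for λ):
  λ = 1: algebraic multiplicity = 2, geometric multiplicity = 1
  λ = 5: algebraic multiplicity = 3, geometric multiplicity = 2

Determining the block sizes for each eigenvalue:
  λ = 1: one block (gm = 1), so the single block has size am = 2 → block sizes [2]
  λ = 5: 2 blocks summing to 3 forces exactly one block of size 2 and the rest size 1 → block sizes [2, 1]

Assembling the blocks gives a Jordan form
J =
  [1, 1, 0, 0, 0]
  [0, 1, 0, 0, 0]
  [0, 0, 5, 1, 0]
  [0, 0, 0, 5, 0]
  [0, 0, 0, 0, 5]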